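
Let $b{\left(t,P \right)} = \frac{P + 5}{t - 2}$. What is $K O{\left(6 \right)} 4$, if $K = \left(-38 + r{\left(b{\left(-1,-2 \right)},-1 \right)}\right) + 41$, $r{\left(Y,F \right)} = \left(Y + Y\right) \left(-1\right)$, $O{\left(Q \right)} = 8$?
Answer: $160$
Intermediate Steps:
$b{\left(t,P \right)} = \frac{5 + P}{-2 + t}$
$r{\left(Y,F \right)} = - 2 Y$ ($r{\left(Y,F \right)} = 2 Y \left(-1\right) = - 2 Y$)
$K = 5$ ($K = \left(-38 - 2 \frac{5 - 2}{-2 - 1}\right) + 41 = \left(-38 - 2 \frac{1}{-3} \cdot 3\right) + 41 = \left(-38 - 2 \left(\left(- \frac{1}{3}\right) 3\right)\right) + 41 = \left(-38 - -2\right) + 41 = \left(-38 + 2\right) + 41 = -36 + 41 = 5$)
$K O{\left(6 \right)} 4 = 5 \cdot 8 \cdot 4 = 40 \cdot 4 = 160$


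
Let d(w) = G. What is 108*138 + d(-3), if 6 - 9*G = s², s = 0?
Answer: 44714/3 ≈ 14905.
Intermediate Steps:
G = ⅔ (G = ⅔ - ⅑*0² = ⅔ - ⅑*0 = ⅔ + 0 = ⅔ ≈ 0.66667)
d(w) = ⅔
108*138 + d(-3) = 108*138 + ⅔ = 14904 + ⅔ = 44714/3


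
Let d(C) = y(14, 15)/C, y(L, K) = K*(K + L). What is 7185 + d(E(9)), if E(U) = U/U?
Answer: 7620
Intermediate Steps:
E(U) = 1
d(C) = 435/C (d(C) = (15*(15 + 14))/C = (15*29)/C = 435/C)
7185 + d(E(9)) = 7185 + 435/1 = 7185 + 435*1 = 7185 + 435 = 7620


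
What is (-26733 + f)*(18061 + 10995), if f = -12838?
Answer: -1149774976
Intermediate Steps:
(-26733 + f)*(18061 + 10995) = (-26733 - 12838)*(18061 + 10995) = -39571*29056 = -1149774976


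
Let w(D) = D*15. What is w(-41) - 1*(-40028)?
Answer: 39413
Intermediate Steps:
w(D) = 15*D
w(-41) - 1*(-40028) = 15*(-41) - 1*(-40028) = -615 + 40028 = 39413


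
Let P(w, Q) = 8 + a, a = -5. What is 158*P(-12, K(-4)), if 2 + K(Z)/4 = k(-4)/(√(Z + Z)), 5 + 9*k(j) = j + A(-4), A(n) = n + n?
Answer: 474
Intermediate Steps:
A(n) = 2*n
k(j) = -13/9 + j/9 (k(j) = -5/9 + (j + 2*(-4))/9 = -5/9 + (j - 8)/9 = -5/9 + (-8 + j)/9 = -5/9 + (-8/9 + j/9) = -13/9 + j/9)
K(Z) = -8 - 34*√2/(9*√Z) (K(Z) = -8 + 4*((-13/9 + (⅑)*(-4))/(√(Z + Z))) = -8 + 4*((-13/9 - 4/9)/(√(2*Z))) = -8 + 4*(-17*√2/(2*√Z)/9) = -8 + 4*(-17*√2/(18*√Z)) = -8 - 34*√2/(9*√Z))
P(w, Q) = 3 (P(w, Q) = 8 - 5 = 3)
158*P(-12, K(-4)) = 158*3 = 474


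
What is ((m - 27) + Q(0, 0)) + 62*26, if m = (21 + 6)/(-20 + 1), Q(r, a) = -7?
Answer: 29955/19 ≈ 1576.6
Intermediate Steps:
m = -27/19 (m = 27/(-19) = 27*(-1/19) = -27/19 ≈ -1.4211)
((m - 27) + Q(0, 0)) + 62*26 = ((-27/19 - 27) - 7) + 62*26 = (-540/19 - 7) + 1612 = -673/19 + 1612 = 29955/19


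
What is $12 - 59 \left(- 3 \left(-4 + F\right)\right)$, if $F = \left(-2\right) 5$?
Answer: $-2466$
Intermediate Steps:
$F = -10$
$12 - 59 \left(- 3 \left(-4 + F\right)\right) = 12 - 59 \left(- 3 \left(-4 - 10\right)\right) = 12 - 59 \left(\left(-3\right) \left(-14\right)\right) = 12 - 2478 = -2466$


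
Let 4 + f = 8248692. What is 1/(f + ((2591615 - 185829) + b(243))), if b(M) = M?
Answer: 1/10654717 ≈ 9.3855e-8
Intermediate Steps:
f = 8248688 (f = -4 + 8248692 = 8248688)
1/(f + ((2591615 - 185829) + b(243))) = 1/(8248688 + ((2591615 - 185829) + 243)) = 1/(8248688 + (2405786 + 243)) = 1/(8248688 + 2406029) = 1/10654717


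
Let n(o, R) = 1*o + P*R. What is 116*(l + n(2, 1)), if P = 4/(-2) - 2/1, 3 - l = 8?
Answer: -812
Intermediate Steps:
l = -5 (l = 3 - 1*8 = 3 - 8 = -5)
P = -4 (P = 4*(-½) - 2*1 = -2 - 2 = -4)
n(o, R) = o - 4*R (n(o, R) = 1*o - 4*R = o - 4*R)
116*(l + n(2, 1)) = 116*(-5 + (2 - 4*1)) = 116*(-5 + (2 - 4)) = 116*(-5 - 2) = 116*(-7) = -812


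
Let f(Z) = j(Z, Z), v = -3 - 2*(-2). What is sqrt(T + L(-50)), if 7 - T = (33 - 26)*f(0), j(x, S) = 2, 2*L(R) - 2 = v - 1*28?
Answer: I*sqrt(78)/2 ≈ 4.4159*I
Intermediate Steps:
v = 1 (v = -3 + 4 = 1)
L(R) = -25/2 (L(R) = 1 + (1 - 1*28)/2 = 1 + (1 - 28)/2 = 1 + (1/2)*(-27) = 1 - 27/2 = -25/2)
f(Z) = 2
T = -7 (T = 7 - (33 - 26)*2 = 7 - 7*2 = 7 - 1*14 = 7 - 14 = -7)
sqrt(T + L(-50)) = sqrt(-7 - 25/2) = sqrt(-39/2) = I*sqrt(78)/2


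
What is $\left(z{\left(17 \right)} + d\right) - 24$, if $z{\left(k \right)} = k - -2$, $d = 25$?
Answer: $20$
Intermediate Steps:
$z{\left(k \right)} = 2 + k$ ($z{\left(k \right)} = k + 2 = 2 + k$)
$\left(z{\left(17 \right)} + d\right) - 24 = \left(\left(2 + 17\right) + 25\right) - 24 = \left(19 + 25\right) - 24 = 44 - 24 = 20$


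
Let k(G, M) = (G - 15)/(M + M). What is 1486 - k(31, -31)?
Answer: 46074/31 ≈ 1486.3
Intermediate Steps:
k(G, M) = (-15 + G)/(2*M) (k(G, M) = (-15 + G)/((2*M)) = (-15 + G)*(1/(2*M)) = (-15 + G)/(2*M))
1486 - k(31, -31) = 1486 - (-15 + 31)/(2*(-31)) = 1486 - (-1)*16/(2*31) = 1486 - 1*(-8/31) = 1486 + 8/31 = 46074/31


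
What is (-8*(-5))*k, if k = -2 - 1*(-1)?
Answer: -40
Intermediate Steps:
k = -1 (k = -2 + 1 = -1)
(-8*(-5))*k = -8*(-5)*(-1) = 40*(-1) = -40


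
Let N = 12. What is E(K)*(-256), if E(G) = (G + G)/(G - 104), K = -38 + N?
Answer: -512/5 ≈ -102.40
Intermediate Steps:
K = -26 (K = -38 + 12 = -26)
E(G) = 2*G/(-104 + G) (E(G) = (2*G)/(-104 + G) = 2*G/(-104 + G))
E(K)*(-256) = (2*(-26)/(-104 - 26))*(-256) = (2*(-26)/(-130))*(-256) = (2*(-26)*(-1/130))*(-256) = (⅖)*(-256) = -512/5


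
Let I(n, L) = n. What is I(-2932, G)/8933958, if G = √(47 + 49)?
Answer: -1466/4466979 ≈ -0.00032819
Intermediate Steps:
G = 4*√6 (G = √96 = 4*√6 ≈ 9.7980)
I(-2932, G)/8933958 = -2932/8933958 = -2932*1/8933958 = -1466/4466979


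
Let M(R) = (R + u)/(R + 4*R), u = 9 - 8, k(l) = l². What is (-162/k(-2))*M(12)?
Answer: -351/40 ≈ -8.7750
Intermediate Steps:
u = 1
M(R) = (1 + R)/(5*R) (M(R) = (R + 1)/(R + 4*R) = (1 + R)/((5*R)) = (1 + R)*(1/(5*R)) = (1 + R)/(5*R))
(-162/k(-2))*M(12) = (-162/((-2)²))*((⅕)*(1 + 12)/12) = (-162/4)*((⅕)*(1/12)*13) = -162*¼*(13/60) = -81/2*13/60 = -351/40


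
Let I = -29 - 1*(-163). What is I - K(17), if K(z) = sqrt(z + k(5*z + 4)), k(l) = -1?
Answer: 130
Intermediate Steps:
I = 134 (I = -29 + 163 = 134)
K(z) = sqrt(-1 + z) (K(z) = sqrt(z - 1) = sqrt(-1 + z))
I - K(17) = 134 - sqrt(-1 + 17) = 134 - sqrt(16) = 134 - 1*4 = 134 - 4 = 130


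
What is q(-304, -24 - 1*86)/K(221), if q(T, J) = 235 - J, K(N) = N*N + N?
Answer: 115/16354 ≈ 0.0070319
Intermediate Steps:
K(N) = N + N² (K(N) = N² + N = N + N²)
q(-304, -24 - 1*86)/K(221) = (235 - (-24 - 1*86))/((221*(1 + 221))) = (235 - (-24 - 86))/((221*222)) = (235 - 1*(-110))/49062 = (235 + 110)*(1/49062) = 345*(1/49062) = 115/16354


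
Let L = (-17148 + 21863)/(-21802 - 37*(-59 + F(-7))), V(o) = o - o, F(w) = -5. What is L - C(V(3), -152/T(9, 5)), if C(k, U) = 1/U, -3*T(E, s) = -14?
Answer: -3817/18012 ≈ -0.21191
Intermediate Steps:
T(E, s) = 14/3 (T(E, s) = -⅓*(-14) = 14/3)
V(o) = 0
L = -115/474 (L = (-17148 + 21863)/(-21802 - 37*(-59 - 5)) = 4715/(-21802 - 37*(-64)) = 4715/(-21802 + 2368) = 4715/(-19434) = 4715*(-1/19434) = -115/474 ≈ -0.24262)
L - C(V(3), -152/T(9, 5)) = -115/474 - 1/((-152/14/3)) = -115/474 - 1/((-152*3/14)) = -115/474 - 1/(-228/7) = -115/474 - 1*(-7/228) = -115/474 + 7/228 = -3817/18012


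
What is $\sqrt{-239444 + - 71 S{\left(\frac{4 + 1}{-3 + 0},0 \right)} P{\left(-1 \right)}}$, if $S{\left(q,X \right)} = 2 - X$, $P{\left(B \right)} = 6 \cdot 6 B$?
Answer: $2 i \sqrt{58583} \approx 484.08 i$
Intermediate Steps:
$P{\left(B \right)} = 36 B$
$\sqrt{-239444 + - 71 S{\left(\frac{4 + 1}{-3 + 0},0 \right)} P{\left(-1 \right)}} = \sqrt{-239444 + - 71 \left(2 - 0\right) 36 \left(-1\right)} = \sqrt{-239444 + - 71 \left(2 + 0\right) \left(-36\right)} = \sqrt{-239444 + \left(-71\right) 2 \left(-36\right)} = \sqrt{-239444 - -5112} = \sqrt{-239444 + 5112} = \sqrt{-234332} = 2 i \sqrt{58583}$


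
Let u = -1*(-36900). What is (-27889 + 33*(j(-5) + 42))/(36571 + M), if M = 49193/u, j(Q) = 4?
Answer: -973089900/1349519093 ≈ -0.72106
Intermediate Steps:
u = 36900
M = 49193/36900 ≈ 1.3331
(-27889 + 33*(j(-5) + 42))/(36571 + M) = (-27889 + 33*(4 + 42))/(36571 + 49193/36900) = (-27889 + 33*46)/(1349519093/36900) = (-27889 + 1518)*(36900/1349519093) = -26371*36900/1349519093 = -973089900/1349519093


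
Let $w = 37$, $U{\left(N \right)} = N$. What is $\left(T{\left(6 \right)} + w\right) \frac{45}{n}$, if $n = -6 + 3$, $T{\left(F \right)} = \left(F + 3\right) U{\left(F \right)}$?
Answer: $-1365$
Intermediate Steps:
$T{\left(F \right)} = F \left(3 + F\right)$ ($T{\left(F \right)} = \left(F + 3\right) F = \left(3 + F\right) F = F \left(3 + F\right)$)
$n = -3$
$\left(T{\left(6 \right)} + w\right) \frac{45}{n} = \left(6 \left(3 + 6\right) + 37\right) \frac{45}{-3} = \left(6 \cdot 9 + 37\right) 45 \left(- \frac{1}{3}\right) = \left(54 + 37\right) \left(-15\right) = 91 \left(-15\right) = -1365$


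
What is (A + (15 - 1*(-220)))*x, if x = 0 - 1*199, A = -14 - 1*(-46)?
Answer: -53133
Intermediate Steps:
A = 32 (A = -14 + 46 = 32)
x = -199 (x = 0 - 199 = -199)
(A + (15 - 1*(-220)))*x = (32 + (15 - 1*(-220)))*(-199) = (32 + (15 + 220))*(-199) = (32 + 235)*(-199) = 267*(-199) = -53133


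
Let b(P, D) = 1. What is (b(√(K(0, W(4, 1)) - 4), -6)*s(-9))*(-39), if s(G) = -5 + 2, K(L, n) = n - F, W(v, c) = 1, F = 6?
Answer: 117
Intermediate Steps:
K(L, n) = -6 + n (K(L, n) = n - 1*6 = n - 6 = -6 + n)
s(G) = -3
(b(√(K(0, W(4, 1)) - 4), -6)*s(-9))*(-39) = (1*(-3))*(-39) = -3*(-39) = 117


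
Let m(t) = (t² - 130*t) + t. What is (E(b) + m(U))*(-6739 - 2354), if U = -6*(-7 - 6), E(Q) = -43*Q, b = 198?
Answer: 113589756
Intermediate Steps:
U = 78 (U = -6*(-13) = 78)
m(t) = t² - 129*t
(E(b) + m(U))*(-6739 - 2354) = (-43*198 + 78*(-129 + 78))*(-6739 - 2354) = (-8514 + 78*(-51))*(-9093) = (-8514 - 3978)*(-9093) = -12492*(-9093) = 113589756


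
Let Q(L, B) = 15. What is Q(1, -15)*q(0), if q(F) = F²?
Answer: 0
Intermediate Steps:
Q(1, -15)*q(0) = 15*0² = 15*0 = 0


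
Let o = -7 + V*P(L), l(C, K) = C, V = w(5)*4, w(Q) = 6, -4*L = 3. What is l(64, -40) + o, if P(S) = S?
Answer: 39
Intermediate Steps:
L = -¾ (L = -¼*3 = -¾ ≈ -0.75000)
V = 24 (V = 6*4 = 24)
o = -25 (o = -7 + 24*(-¾) = -7 - 18 = -25)
l(64, -40) + o = 64 - 25 = 39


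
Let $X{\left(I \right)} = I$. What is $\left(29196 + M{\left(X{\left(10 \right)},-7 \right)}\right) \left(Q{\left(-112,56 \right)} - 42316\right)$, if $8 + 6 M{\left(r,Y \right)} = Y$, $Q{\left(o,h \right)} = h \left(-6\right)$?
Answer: $-1245161162$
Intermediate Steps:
$Q{\left(o,h \right)} = - 6 h$
$M{\left(r,Y \right)} = - \frac{4}{3} + \frac{Y}{6}$
$\left(29196 + M{\left(X{\left(10 \right)},-7 \right)}\right) \left(Q{\left(-112,56 \right)} - 42316\right) = \left(29196 + \left(- \frac{4}{3} + \frac{1}{6} \left(-7\right)\right)\right) \left(\left(-6\right) 56 - 42316\right) = \left(29196 - \frac{5}{2}\right) \left(-336 - 42316\right) = \left(29196 - \frac{5}{2}\right) \left(-42652\right) = \frac{58387}{2} \left(-42652\right) = -1245161162$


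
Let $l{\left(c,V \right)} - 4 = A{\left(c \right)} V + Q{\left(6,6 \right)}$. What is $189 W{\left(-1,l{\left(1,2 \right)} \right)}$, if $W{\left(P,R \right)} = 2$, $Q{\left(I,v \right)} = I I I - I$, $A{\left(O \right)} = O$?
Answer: $378$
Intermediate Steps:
$Q{\left(I,v \right)} = I^{3} - I$ ($Q{\left(I,v \right)} = I^{2} I - I = I^{3} - I$)
$l{\left(c,V \right)} = 214 + V c$ ($l{\left(c,V \right)} = 4 + \left(c V + \left(6^{3} - 6\right)\right) = 4 + \left(V c + \left(216 - 6\right)\right) = 4 + \left(V c + 210\right) = 4 + \left(210 + V c\right) = 214 + V c$)
$189 W{\left(-1,l{\left(1,2 \right)} \right)} = 189 \cdot 2 = 378$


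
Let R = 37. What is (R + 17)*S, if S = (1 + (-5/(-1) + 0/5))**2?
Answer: 1944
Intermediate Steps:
S = 36 (S = (1 + (-5*(-1) + 0*(1/5)))**2 = (1 + (5 + 0))**2 = (1 + 5)**2 = 6**2 = 36)
(R + 17)*S = (37 + 17)*36 = 54*36 = 1944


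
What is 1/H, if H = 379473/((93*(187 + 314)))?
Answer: 15531/126491 ≈ 0.12278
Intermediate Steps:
H = 126491/15531 (H = 379473/((93*501)) = 379473/46593 = 379473*(1/46593) = 126491/15531 ≈ 8.1444)
1/H = 1/(126491/15531) = 15531/126491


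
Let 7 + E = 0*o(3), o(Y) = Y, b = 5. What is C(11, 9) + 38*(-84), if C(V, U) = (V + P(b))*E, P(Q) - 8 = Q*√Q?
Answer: -3325 - 35*√5 ≈ -3403.3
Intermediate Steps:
P(Q) = 8 + Q^(3/2) (P(Q) = 8 + Q*√Q = 8 + Q^(3/2))
E = -7 (E = -7 + 0*3 = -7 + 0 = -7)
C(V, U) = -56 - 35*√5 - 7*V (C(V, U) = (V + (8 + 5^(3/2)))*(-7) = (V + (8 + 5*√5))*(-7) = (8 + V + 5*√5)*(-7) = -56 - 35*√5 - 7*V)
C(11, 9) + 38*(-84) = (-56 - 35*√5 - 7*11) + 38*(-84) = (-56 - 35*√5 - 77) - 3192 = (-133 - 35*√5) - 3192 = -3325 - 35*√5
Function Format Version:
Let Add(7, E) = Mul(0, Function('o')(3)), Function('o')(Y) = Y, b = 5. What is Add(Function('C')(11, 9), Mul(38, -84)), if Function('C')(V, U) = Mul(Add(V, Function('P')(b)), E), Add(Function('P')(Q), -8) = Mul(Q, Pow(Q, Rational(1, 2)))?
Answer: Add(-3325, Mul(-35, Pow(5, Rational(1, 2)))) ≈ -3403.3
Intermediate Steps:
Function('P')(Q) = Add(8, Pow(Q, Rational(3, 2))) (Function('P')(Q) = Add(8, Mul(Q, Pow(Q, Rational(1, 2)))) = Add(8, Pow(Q, Rational(3, 2))))
E = -7 (E = Add(-7, Mul(0, 3)) = Add(-7, 0) = -7)
Function('C')(V, U) = Add(-56, Mul(-35, Pow(5, Rational(1, 2))), Mul(-7, V)) (Function('C')(V, U) = Mul(Add(V, Add(8, Pow(5, Rational(3, 2)))), -7) = Mul(Add(V, Add(8, Mul(5, Pow(5, Rational(1, 2))))), -7) = Mul(Add(8, V, Mul(5, Pow(5, Rational(1, 2)))), -7) = Add(-56, Mul(-35, Pow(5, Rational(1, 2))), Mul(-7, V)))
Add(Function('C')(11, 9), Mul(38, -84)) = Add(Add(-56, Mul(-35, Pow(5, Rational(1, 2))), Mul(-7, 11)), Mul(38, -84)) = Add(Add(-56, Mul(-35, Pow(5, Rational(1, 2))), -77), -3192) = Add(Add(-133, Mul(-35, Pow(5, Rational(1, 2)))), -3192) = Add(-3325, Mul(-35, Pow(5, Rational(1, 2))))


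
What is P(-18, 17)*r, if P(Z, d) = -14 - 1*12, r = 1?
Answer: -26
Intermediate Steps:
P(Z, d) = -26 (P(Z, d) = -14 - 12 = -26)
P(-18, 17)*r = -26*1 = -26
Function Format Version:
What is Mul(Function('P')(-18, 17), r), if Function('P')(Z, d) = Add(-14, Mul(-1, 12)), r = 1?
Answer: -26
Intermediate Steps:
Function('P')(Z, d) = -26 (Function('P')(Z, d) = Add(-14, -12) = -26)
Mul(Function('P')(-18, 17), r) = Mul(-26, 1) = -26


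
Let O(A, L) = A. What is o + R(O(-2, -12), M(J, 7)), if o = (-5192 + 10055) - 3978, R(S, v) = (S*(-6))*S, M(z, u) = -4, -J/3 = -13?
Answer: 861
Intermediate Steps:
J = 39 (J = -3*(-13) = 39)
R(S, v) = -6*S**2 (R(S, v) = (-6*S)*S = -6*S**2)
o = 885 (o = 4863 - 3978 = 885)
o + R(O(-2, -12), M(J, 7)) = 885 - 6*(-2)**2 = 885 - 6*4 = 885 - 24 = 861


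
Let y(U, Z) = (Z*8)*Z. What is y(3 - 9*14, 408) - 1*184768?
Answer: 1146944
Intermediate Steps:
y(U, Z) = 8*Z² (y(U, Z) = (8*Z)*Z = 8*Z²)
y(3 - 9*14, 408) - 1*184768 = 8*408² - 1*184768 = 8*166464 - 184768 = 1331712 - 184768 = 1146944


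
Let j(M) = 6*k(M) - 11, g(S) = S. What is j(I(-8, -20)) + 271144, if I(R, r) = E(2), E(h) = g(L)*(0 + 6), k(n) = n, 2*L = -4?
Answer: 271061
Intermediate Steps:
L = -2 (L = (½)*(-4) = -2)
E(h) = -12 (E(h) = -2*(0 + 6) = -2*6 = -12)
I(R, r) = -12
j(M) = -11 + 6*M (j(M) = 6*M - 11 = -11 + 6*M)
j(I(-8, -20)) + 271144 = (-11 + 6*(-12)) + 271144 = (-11 - 72) + 271144 = -83 + 271144 = 271061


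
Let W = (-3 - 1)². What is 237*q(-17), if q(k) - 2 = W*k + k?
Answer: -68019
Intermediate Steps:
W = 16 (W = (-4)² = 16)
q(k) = 2 + 17*k (q(k) = 2 + (16*k + k) = 2 + 17*k)
237*q(-17) = 237*(2 + 17*(-17)) = 237*(2 - 289) = 237*(-287) = -68019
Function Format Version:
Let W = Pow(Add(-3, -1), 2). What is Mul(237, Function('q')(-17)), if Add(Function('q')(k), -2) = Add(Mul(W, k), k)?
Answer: -68019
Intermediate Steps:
W = 16 (W = Pow(-4, 2) = 16)
Function('q')(k) = Add(2, Mul(17, k)) (Function('q')(k) = Add(2, Add(Mul(16, k), k)) = Add(2, Mul(17, k)))
Mul(237, Function('q')(-17)) = Mul(237, Add(2, Mul(17, -17))) = Mul(237, Add(2, -289)) = Mul(237, -287) = -68019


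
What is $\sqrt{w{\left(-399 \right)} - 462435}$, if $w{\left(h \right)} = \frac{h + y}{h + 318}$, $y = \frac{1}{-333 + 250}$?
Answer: $\frac{i \sqrt{258040143121}}{747} \approx 680.02 i$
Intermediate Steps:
$y = - \frac{1}{83}$ ($y = \frac{1}{-83} = - \frac{1}{83} \approx -0.012048$)
$w{\left(h \right)} = \frac{- \frac{1}{83} + h}{318 + h}$ ($w{\left(h \right)} = \frac{h - \frac{1}{83}}{h + 318} = \frac{- \frac{1}{83} + h}{318 + h}$)
$\sqrt{w{\left(-399 \right)} - 462435} = \sqrt{\frac{- \frac{1}{83} - 399}{318 - 399} - 462435} = \sqrt{\frac{1}{-81} \left(- \frac{33118}{83}\right) - 462435} = \sqrt{\left(- \frac{1}{81}\right) \left(- \frac{33118}{83}\right) - 462435} = \sqrt{\frac{33118}{6723} - 462435} = \sqrt{- \frac{3108917387}{6723}} = \frac{i \sqrt{258040143121}}{747}$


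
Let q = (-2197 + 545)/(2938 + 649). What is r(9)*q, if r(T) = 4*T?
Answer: -59472/3587 ≈ -16.580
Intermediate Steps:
q = -1652/3587 ≈ -0.46055
r(9)*q = (4*9)*(-1652/3587) = 36*(-1652/3587) = -59472/3587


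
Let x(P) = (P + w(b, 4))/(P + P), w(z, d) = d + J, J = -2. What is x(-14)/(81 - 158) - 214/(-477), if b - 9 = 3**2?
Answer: 113915/257103 ≈ 0.44307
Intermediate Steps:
b = 18 (b = 9 + 3**2 = 9 + 9 = 18)
w(z, d) = -2 + d (w(z, d) = d - 2 = -2 + d)
x(P) = (2 + P)/(2*P) (x(P) = (P + (-2 + 4))/(P + P) = (P + 2)/((2*P)) = (2 + P)*(1/(2*P)) = (2 + P)/(2*P))
x(-14)/(81 - 158) - 214/(-477) = ((1/2)*(2 - 14)/(-14))/(81 - 158) - 214/(-477) = ((1/2)*(-1/14)*(-12))/(-77) - 214*(-1/477) = (3/7)*(-1/77) + 214/477 = -3/539 + 214/477 = 113915/257103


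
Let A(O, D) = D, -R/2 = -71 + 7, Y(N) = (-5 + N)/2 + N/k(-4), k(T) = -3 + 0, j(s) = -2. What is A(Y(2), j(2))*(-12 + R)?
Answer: -232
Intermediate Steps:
k(T) = -3
Y(N) = -5/2 + N/6 (Y(N) = (-5 + N)/2 + N/(-3) = (-5 + N)*(1/2) + N*(-1/3) = (-5/2 + N/2) - N/3 = -5/2 + N/6)
R = 128 (R = -2*(-71 + 7) = -2*(-64) = 128)
A(Y(2), j(2))*(-12 + R) = -2*(-12 + 128) = -2*116 = -232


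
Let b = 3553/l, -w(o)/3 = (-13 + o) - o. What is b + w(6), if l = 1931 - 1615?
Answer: 15877/316 ≈ 50.244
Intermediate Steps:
l = 316
w(o) = 39 (w(o) = -3*((-13 + o) - o) = -3*(-13) = 39)
b = 3553/316 ≈ 11.244
b + w(6) = 3553/316 + 39 = 15877/316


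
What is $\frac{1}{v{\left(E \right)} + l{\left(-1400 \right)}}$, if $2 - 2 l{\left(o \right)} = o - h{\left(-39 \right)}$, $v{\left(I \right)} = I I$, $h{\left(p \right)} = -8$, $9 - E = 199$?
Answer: $\frac{1}{36797} \approx 2.7176 \cdot 10^{-5}$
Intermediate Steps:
$E = -190$ ($E = 9 - 199 = -190$)
$v{\left(I \right)} = I^{2}$
$l{\left(o \right)} = -3 - \frac{o}{2}$ ($l{\left(o \right)} = 1 - \frac{o - -8}{2} = 1 - \frac{o + 8}{2} = 1 - \frac{8 + o}{2} = 1 - \left(4 + \frac{o}{2}\right) = -3 - \frac{o}{2}$)
$\frac{1}{v{\left(E \right)} + l{\left(-1400 \right)}} = \frac{1}{\left(-190\right)^{2} - -697} = \frac{1}{36100 + \left(-3 + 700\right)} = \frac{1}{36100 + 697} = \frac{1}{36797}$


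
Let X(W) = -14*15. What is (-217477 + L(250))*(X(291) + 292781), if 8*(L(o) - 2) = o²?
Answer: -122682334575/2 ≈ -6.1341e+10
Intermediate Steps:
X(W) = -210
L(o) = 2 + o²/8
(-217477 + L(250))*(X(291) + 292781) = (-217477 + (2 + (⅛)*250²))*(-210 + 292781) = (-217477 + (2 + (⅛)*62500))*292571 = (-217477 + (2 + 15625/2))*292571 = (-217477 + 15629/2)*292571 = -419325/2*292571 = -122682334575/2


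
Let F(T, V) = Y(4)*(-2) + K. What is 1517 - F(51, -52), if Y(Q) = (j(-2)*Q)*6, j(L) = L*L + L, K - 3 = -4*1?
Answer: 1614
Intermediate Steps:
K = -1 (K = 3 - 4*1 = 3 - 4 = -1)
j(L) = L + L² (j(L) = L² + L = L + L²)
Y(Q) = 12*Q (Y(Q) = ((-2*(1 - 2))*Q)*6 = ((-2*(-1))*Q)*6 = (2*Q)*6 = 12*Q)
F(T, V) = -97 (F(T, V) = (12*4)*(-2) - 1 = 48*(-2) - 1 = -96 - 1 = -97)
1517 - F(51, -52) = 1517 - 1*(-97) = 1517 + 97 = 1614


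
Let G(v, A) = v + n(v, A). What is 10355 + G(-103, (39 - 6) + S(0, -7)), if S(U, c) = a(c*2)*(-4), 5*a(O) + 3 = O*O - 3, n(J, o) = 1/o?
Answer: 1219987/119 ≈ 10252.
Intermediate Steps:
a(O) = -6/5 + O²/5 (a(O) = -⅗ + (O*O - 3)/5 = -⅗ + (O² - 3)/5 = -⅗ + (-3 + O²)/5 = -⅗ + (-⅗ + O²/5) = -6/5 + O²/5)
S(U, c) = 24/5 - 16*c²/5 (S(U, c) = (-6/5 + (c*2)²/5)*(-4) = (-6/5 + (2*c)²/5)*(-4) = (-6/5 + (4*c²)/5)*(-4) = (-6/5 + 4*c²/5)*(-4) = 24/5 - 16*c²/5)
G(v, A) = v + 1/A
10355 + G(-103, (39 - 6) + S(0, -7)) = 10355 + (-103 + 1/((39 - 6) + (24/5 - 16/5*(-7)²))) = 10355 + (-103 + 1/(33 + (24/5 - 16/5*49))) = 10355 + (-103 + 1/(33 + (24/5 - 784/5))) = 10355 + (-103 + 1/(33 - 152)) = 10355 + (-103 + 1/(-119)) = 10355 + (-103 - 1/119) = 10355 - 12258/119 = 1219987/119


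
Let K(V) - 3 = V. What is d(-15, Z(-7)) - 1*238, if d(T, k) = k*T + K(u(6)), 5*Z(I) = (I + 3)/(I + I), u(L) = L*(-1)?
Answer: -1693/7 ≈ -241.86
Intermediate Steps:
u(L) = -L
K(V) = 3 + V
Z(I) = (3 + I)/(10*I) (Z(I) = ((I + 3)/(I + I))/5 = ((3 + I)/((2*I)))/5 = ((3 + I)*(1/(2*I)))/5 = ((3 + I)/(2*I))/5 = (3 + I)/(10*I))
d(T, k) = -3 + T*k (d(T, k) = k*T + (3 - 1*6) = T*k + (3 - 6) = T*k - 3 = -3 + T*k)
d(-15, Z(-7)) - 1*238 = (-3 - 3*(3 - 7)/(2*(-7))) - 1*238 = (-3 - 3*(-1)*(-4)/(2*7)) - 238 = (-3 - 15*2/35) - 238 = (-3 - 6/7) - 238 = -27/7 - 238 = -1693/7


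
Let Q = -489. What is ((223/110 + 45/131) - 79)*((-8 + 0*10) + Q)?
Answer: 548800819/14410 ≈ 38085.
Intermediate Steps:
((223/110 + 45/131) - 79)*((-8 + 0*10) + Q) = ((223/110 + 45/131) - 79)*((-8 + 0*10) - 489) = ((223*(1/110) + 45*(1/131)) - 79)*((-8 + 0) - 489) = ((223/110 + 45/131) - 79)*(-8 - 489) = (34163/14410 - 79)*(-497) = -1104227/14410*(-497) = 548800819/14410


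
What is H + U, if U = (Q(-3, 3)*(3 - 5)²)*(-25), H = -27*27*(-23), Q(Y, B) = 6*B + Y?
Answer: 15267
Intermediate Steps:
Q(Y, B) = Y + 6*B
H = 16767 (H = -729*(-23) = 16767)
U = -1500 (U = ((-3 + 6*3)*(3 - 5)²)*(-25) = ((-3 + 18)*(-2)²)*(-25) = (15*4)*(-25) = 60*(-25) = -1500)
H + U = 16767 - 1500 = 15267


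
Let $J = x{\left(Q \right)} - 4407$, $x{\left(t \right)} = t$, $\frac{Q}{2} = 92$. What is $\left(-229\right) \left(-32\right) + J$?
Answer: $3105$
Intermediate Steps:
$Q = 184$ ($Q = 2 \cdot 92 = 184$)
$J = -4223$ ($J = 184 - 4407 = -4223$)
$\left(-229\right) \left(-32\right) + J = \left(-229\right) \left(-32\right) - 4223 = 7328 - 4223 = 3105$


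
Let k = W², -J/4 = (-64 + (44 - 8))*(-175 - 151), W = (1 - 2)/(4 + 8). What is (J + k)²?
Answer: 27643693206529/20736 ≈ 1.3331e+9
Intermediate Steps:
W = -1/12 ≈ -0.083333
J = -36512 (J = -4*(-64 + (44 - 8))*(-175 - 151) = -4*(-64 + 36)*(-326) = -(-112)*(-326) = -4*9128 = -36512)
k = 1/144 (k = (-1/12)² = 1/144 ≈ 0.0069444)
(J + k)² = (-36512 + 1/144)² = (-5257727/144)² = 27643693206529/20736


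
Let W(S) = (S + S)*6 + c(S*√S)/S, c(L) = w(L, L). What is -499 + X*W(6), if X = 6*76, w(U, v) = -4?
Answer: 32029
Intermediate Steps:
X = 456
c(L) = -4
W(S) = -4/S + 12*S (W(S) = (S + S)*6 - 4/S = (2*S)*6 - 4/S = 12*S - 4/S = -4/S + 12*S)
-499 + X*W(6) = -499 + 456*(-4/6 + 12*6) = -499 + 456*(-4*⅙ + 72) = -499 + 456*(-⅔ + 72) = -499 + 456*(214/3) = -499 + 32528 = 32029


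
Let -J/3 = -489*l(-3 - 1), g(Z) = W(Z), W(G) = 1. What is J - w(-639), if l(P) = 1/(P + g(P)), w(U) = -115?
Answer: -374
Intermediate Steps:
g(Z) = 1
l(P) = 1/(1 + P) (l(P) = 1/(P + 1) = 1/(1 + P))
J = -489 (J = -(-1467)/(1 + (-3 - 1)) = -(-1467)/(1 - 4) = -(-1467)/(-3) = -(-1467)*(-1)/3 = -3*163 = -489)
J - w(-639) = -489 - 1*(-115) = -489 + 115 = -374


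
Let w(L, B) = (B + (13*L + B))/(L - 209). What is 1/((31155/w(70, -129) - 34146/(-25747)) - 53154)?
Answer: -16787044/1003774815699 ≈ -1.6724e-5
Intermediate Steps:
w(L, B) = (2*B + 13*L)/(-209 + L) (w(L, B) = (B + (B + 13*L))/(-209 + L) = (2*B + 13*L)/(-209 + L))
1/((31155/w(70, -129) - 34146/(-25747)) - 53154) = 1/((31155/(((2*(-129) + 13*70)/(-209 + 70))) - 34146/(-25747)) - 53154) = 1/((31155/(((-258 + 910)/(-139))) - 34146*(-1/25747)) - 53154) = 1/((31155/((-1/139*652)) + 34146/25747) - 53154) = 1/((31155/(-652/139) + 34146/25747) - 53154) = 1/((31155*(-139/652) + 34146/25747) - 53154) = 1/((-4330545/652 + 34146/25747) - 53154) = 1/(-111476278923/16787044 - 53154) = 1/(-1003774815699/16787044) = -16787044/1003774815699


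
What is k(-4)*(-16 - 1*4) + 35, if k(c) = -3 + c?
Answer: 175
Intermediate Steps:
k(-4)*(-16 - 1*4) + 35 = (-3 - 4)*(-16 - 1*4) + 35 = -7*(-16 - 4) + 35 = -7*(-20) + 35 = 140 + 35 = 175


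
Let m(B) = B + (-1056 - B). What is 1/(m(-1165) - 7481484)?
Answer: -1/7482540 ≈ -1.3364e-7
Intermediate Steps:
m(B) = -1056
1/(m(-1165) - 7481484) = 1/(-1056 - 7481484) = 1/(-7482540) = -1/7482540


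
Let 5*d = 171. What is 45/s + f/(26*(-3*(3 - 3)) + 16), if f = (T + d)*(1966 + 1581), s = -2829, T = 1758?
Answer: 29972939781/75440 ≈ 3.9731e+5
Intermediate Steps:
d = 171/5 (d = (⅕)*171 = 171/5 ≈ 34.200)
f = 31784667/5 (f = (1758 + 171/5)*(1966 + 1581) = (8961/5)*3547 = 31784667/5 ≈ 6.3569e+6)
45/s + f/(26*(-3*(3 - 3)) + 16) = 45/(-2829) + 31784667/(5*(26*(-3*(3 - 3)) + 16)) = 45*(-1/2829) + 31784667/(5*(26*(-3*0) + 16)) = -15/943 + 31784667/(5*(26*0 + 16)) = -15/943 + 31784667/(5*(0 + 16)) = -15/943 + (31784667/5)/16 = -15/943 + (31784667/5)*(1/16) = -15/943 + 31784667/80 = 29972939781/75440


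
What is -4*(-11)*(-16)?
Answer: -704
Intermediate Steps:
-4*(-11)*(-16) = 44*(-16) = -704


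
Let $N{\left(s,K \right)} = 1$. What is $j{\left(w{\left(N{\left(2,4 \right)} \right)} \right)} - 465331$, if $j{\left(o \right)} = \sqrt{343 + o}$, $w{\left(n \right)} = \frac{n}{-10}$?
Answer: $-465331 + \frac{3 \sqrt{3810}}{10} \approx -4.6531 \cdot 10^{5}$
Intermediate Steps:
$w{\left(n \right)} = - \frac{n}{10}$ ($w{\left(n \right)} = n \left(- \frac{1}{10}\right) = - \frac{n}{10}$)
$j{\left(w{\left(N{\left(2,4 \right)} \right)} \right)} - 465331 = \sqrt{343 - \frac{1}{10}} - 465331 = \sqrt{\frac{3429}{10}} - 465331 = \frac{3 \sqrt{3810}}{10} - 465331 = -465331 + \frac{3 \sqrt{3810}}{10}$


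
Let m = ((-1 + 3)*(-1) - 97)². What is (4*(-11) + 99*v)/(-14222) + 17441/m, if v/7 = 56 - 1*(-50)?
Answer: -235742356/69694911 ≈ -3.3825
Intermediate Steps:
m = 9801 (m = (2*(-1) - 97)² = (-2 - 97)² = (-99)² = 9801)
v = 742 (v = 7*(56 - 1*(-50)) = 7*(56 + 50) = 7*106 = 742)
(4*(-11) + 99*v)/(-14222) + 17441/m = (4*(-11) + 99*742)/(-14222) + 17441/9801 = (-44 + 73458)*(-1/14222) + 17441*(1/9801) = 73414*(-1/14222) + 17441/9801 = -36707/7111 + 17441/9801 = -235742356/69694911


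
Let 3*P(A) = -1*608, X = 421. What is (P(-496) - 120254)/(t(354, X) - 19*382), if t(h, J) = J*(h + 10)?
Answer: -180685/218979 ≈ -0.82512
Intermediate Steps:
P(A) = -608/3 (P(A) = (-1*608)/3 = (1/3)*(-608) = -608/3)
t(h, J) = J*(10 + h)
(P(-496) - 120254)/(t(354, X) - 19*382) = (-608/3 - 120254)/(421*(10 + 354) - 19*382) = -361370/(3*(421*364 - 7258)) = -361370/(3*(153244 - 7258)) = -361370/3/145986 = -361370/3*1/145986 = -180685/218979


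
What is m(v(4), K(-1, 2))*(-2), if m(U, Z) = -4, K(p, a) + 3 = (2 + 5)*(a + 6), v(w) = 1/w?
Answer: 8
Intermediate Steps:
v(w) = 1/w
K(p, a) = 39 + 7*a (K(p, a) = -3 + (2 + 5)*(a + 6) = -3 + 7*(6 + a) = -3 + (42 + 7*a) = 39 + 7*a)
m(v(4), K(-1, 2))*(-2) = -4*(-2) = 8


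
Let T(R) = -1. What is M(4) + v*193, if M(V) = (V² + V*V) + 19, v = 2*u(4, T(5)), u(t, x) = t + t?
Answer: 3139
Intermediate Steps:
u(t, x) = 2*t
v = 16 (v = 2*(2*4) = 2*8 = 16)
M(V) = 19 + 2*V² (M(V) = (V² + V²) + 19 = 2*V² + 19 = 19 + 2*V²)
M(4) + v*193 = (19 + 2*4²) + 16*193 = (19 + 2*16) + 3088 = (19 + 32) + 3088 = 51 + 3088 = 3139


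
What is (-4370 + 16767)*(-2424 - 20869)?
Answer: -288763321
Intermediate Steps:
(-4370 + 16767)*(-2424 - 20869) = 12397*(-23293) = -288763321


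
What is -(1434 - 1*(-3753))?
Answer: -5187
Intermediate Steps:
-(1434 - 1*(-3753)) = -(1434 + 3753) = -1*5187 = -5187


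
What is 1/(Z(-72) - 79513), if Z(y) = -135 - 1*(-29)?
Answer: -1/79619 ≈ -1.2560e-5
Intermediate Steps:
Z(y) = -106 (Z(y) = -135 + 29 = -106)
1/(Z(-72) - 79513) = 1/(-106 - 79513) = 1/(-79619) = -1/79619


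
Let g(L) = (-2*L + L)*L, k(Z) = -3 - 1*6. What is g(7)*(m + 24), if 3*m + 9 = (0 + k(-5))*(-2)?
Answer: -1323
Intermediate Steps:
k(Z) = -9 (k(Z) = -3 - 6 = -9)
g(L) = -L² (g(L) = (-L)*L = -L²)
m = 3 (m = -3 + ((0 - 9)*(-2))/3 = -3 + (-9*(-2))/3 = -3 + (⅓)*18 = -3 + 6 = 3)
g(7)*(m + 24) = (-1*7²)*(3 + 24) = -1*49*27 = -49*27 = -1323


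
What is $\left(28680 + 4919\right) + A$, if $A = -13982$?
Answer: $19617$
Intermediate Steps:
$\left(28680 + 4919\right) + A = \left(28680 + 4919\right) - 13982 = 33599 - 13982 = 19617$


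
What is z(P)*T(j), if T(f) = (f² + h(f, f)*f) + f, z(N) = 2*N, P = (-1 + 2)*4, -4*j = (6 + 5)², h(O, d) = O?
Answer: 14399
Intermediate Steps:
j = -121/4 (j = -(6 + 5)²/4 = -¼*11² = -¼*121 = -121/4 ≈ -30.250)
P = 4 (P = 1*4 = 4)
T(f) = f + 2*f² (T(f) = (f² + f*f) + f = (f² + f²) + f = 2*f² + f = f + 2*f²)
z(P)*T(j) = (2*4)*(-121*(1 + 2*(-121/4))/4) = 8*(-121*(1 - 121/2)/4) = 8*(-121/4*(-119/2)) = 8*(14399/8) = 14399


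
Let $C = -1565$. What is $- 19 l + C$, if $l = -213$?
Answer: $2482$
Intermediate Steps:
$- 19 l + C = \left(-19\right) \left(-213\right) - 1565 = 4047 - 1565 = 2482$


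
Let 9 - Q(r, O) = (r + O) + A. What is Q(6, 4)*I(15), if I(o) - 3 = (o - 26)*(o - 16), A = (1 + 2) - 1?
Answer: -42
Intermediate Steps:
A = 2 (A = 3 - 1 = 2)
I(o) = 3 + (-26 + o)*(-16 + o) (I(o) = 3 + (o - 26)*(o - 16) = 3 + (-26 + o)*(-16 + o))
Q(r, O) = 7 - O - r (Q(r, O) = 9 - ((r + O) + 2) = 9 - ((O + r) + 2) = 9 - (2 + O + r) = 9 + (-2 - O - r) = 7 - O - r)
Q(6, 4)*I(15) = (7 - 1*4 - 1*6)*(419 + 15² - 42*15) = (7 - 4 - 6)*(419 + 225 - 630) = -3*14 = -42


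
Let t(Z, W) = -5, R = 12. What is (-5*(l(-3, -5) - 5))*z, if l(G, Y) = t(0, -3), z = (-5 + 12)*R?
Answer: 4200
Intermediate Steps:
z = 84 (z = (-5 + 12)*12 = 7*12 = 84)
l(G, Y) = -5
(-5*(l(-3, -5) - 5))*z = -5*(-5 - 5)*84 = -5*(-10)*84 = 50*84 = 4200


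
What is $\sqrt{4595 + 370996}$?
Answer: $\sqrt{375591} \approx 612.85$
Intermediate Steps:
$\sqrt{4595 + 370996} = \sqrt{375591}$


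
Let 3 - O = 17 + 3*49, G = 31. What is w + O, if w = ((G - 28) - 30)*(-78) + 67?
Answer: 2012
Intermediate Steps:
O = -161 (O = 3 - (17 + 3*49) = 3 - (17 + 147) = 3 - 1*164 = 3 - 164 = -161)
w = 2173 (w = ((31 - 28) - 30)*(-78) + 67 = (3 - 30)*(-78) + 67 = -27*(-78) + 67 = 2106 + 67 = 2173)
w + O = 2173 - 161 = 2012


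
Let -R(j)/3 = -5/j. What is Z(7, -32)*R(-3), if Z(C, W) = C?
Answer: -35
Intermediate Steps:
R(j) = 15/j (R(j) = -(-15)/j = 15/j)
Z(7, -32)*R(-3) = 7*(15/(-3)) = 7*(15*(-⅓)) = 7*(-5) = -35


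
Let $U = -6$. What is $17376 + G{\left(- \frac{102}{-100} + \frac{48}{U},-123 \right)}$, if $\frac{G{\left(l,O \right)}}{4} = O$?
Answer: $16884$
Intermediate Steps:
$G{\left(l,O \right)} = 4 O$
$17376 + G{\left(- \frac{102}{-100} + \frac{48}{U},-123 \right)} = 17376 + 4 \left(-123\right) = 17376 - 492 = 16884$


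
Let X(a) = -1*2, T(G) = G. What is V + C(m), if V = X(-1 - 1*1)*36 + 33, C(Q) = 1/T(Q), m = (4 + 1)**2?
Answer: -974/25 ≈ -38.960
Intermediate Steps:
X(a) = -2
m = 25 (m = 5**2 = 25)
C(Q) = 1/Q
V = -39 (V = -2*36 + 33 = -72 + 33 = -39)
V + C(m) = -39 + 1/25 = -974/25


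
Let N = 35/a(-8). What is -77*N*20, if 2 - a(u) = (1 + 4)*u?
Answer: -3850/3 ≈ -1283.3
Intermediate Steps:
a(u) = 2 - 5*u (a(u) = 2 - (1 + 4)*u = 2 - 5*u)
N = 5/6 (N = 35/(2 - 5*(-8)) = 35/(2 + 40) = 35/42 = 35*(1/42) = 5/6 ≈ 0.83333)
-77*N*20 = -77*5/6*20 = -385/6*20 = -3850/3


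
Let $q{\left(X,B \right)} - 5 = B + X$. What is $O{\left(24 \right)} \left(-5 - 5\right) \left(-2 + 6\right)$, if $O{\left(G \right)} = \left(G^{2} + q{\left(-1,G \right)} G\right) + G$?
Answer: $-50880$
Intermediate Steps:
$q{\left(X,B \right)} = 5 + B + X$ ($q{\left(X,B \right)} = 5 + \left(B + X\right) = 5 + B + X$)
$O{\left(G \right)} = G + G^{2} + G \left(4 + G\right)$ ($O{\left(G \right)} = \left(G^{2} + \left(5 + G - 1\right) G\right) + G = \left(G^{2} + \left(4 + G\right) G\right) + G = \left(G^{2} + G \left(4 + G\right)\right) + G = G + G^{2} + G \left(4 + G\right)$)
$O{\left(24 \right)} \left(-5 - 5\right) \left(-2 + 6\right) = 24 \left(5 + 2 \cdot 24\right) \left(-5 - 5\right) \left(-2 + 6\right) = 24 \left(5 + 48\right) \left(\left(-10\right) 4\right) = 24 \cdot 53 \left(-40\right) = 1272 \left(-40\right) = -50880$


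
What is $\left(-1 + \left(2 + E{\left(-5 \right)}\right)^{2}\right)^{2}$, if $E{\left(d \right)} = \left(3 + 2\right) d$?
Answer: $278784$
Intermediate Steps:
$E{\left(d \right)} = 5 d$
$\left(-1 + \left(2 + E{\left(-5 \right)}\right)^{2}\right)^{2} = \left(-1 + \left(2 + 5 \left(-5\right)\right)^{2}\right)^{2} = \left(-1 + \left(2 - 25\right)^{2}\right)^{2} = \left(-1 + \left(-23\right)^{2}\right)^{2} = \left(-1 + 529\right)^{2} = 528^{2} = 278784$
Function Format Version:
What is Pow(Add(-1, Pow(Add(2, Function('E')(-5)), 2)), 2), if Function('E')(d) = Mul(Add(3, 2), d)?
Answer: 278784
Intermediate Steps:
Function('E')(d) = Mul(5, d)
Pow(Add(-1, Pow(Add(2, Function('E')(-5)), 2)), 2) = Pow(Add(-1, Pow(Add(2, Mul(5, -5)), 2)), 2) = Pow(Add(-1, Pow(Add(2, -25), 2)), 2) = Pow(Add(-1, Pow(-23, 2)), 2) = Pow(Add(-1, 529), 2) = Pow(528, 2) = 278784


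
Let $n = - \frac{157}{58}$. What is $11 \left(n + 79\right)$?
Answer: $\frac{48675}{58} \approx 839.22$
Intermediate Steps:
$n = - \frac{157}{58}$ ($n = \left(-157\right) \frac{1}{58} = - \frac{157}{58} \approx -2.7069$)
$11 \left(n + 79\right) = 11 \left(- \frac{157}{58} + 79\right) = 11 \cdot \frac{4425}{58} = \frac{48675}{58}$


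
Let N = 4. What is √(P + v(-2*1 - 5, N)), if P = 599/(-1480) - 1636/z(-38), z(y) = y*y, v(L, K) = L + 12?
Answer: √684441170/14060 ≈ 1.8607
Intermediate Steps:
v(L, K) = 12 + L
z(y) = y²
P = -821559/534280 (P = 599/(-1480) - 1636/((-38)²) = 599*(-1/1480) - 1636/1444 = -599/1480 - 1636*1/1444 = -599/1480 - 409/361 = -821559/534280 ≈ -1.5377)
√(P + v(-2*1 - 5, N)) = √(-821559/534280 + (12 + (-2*1 - 5))) = √(-821559/534280 + (12 + (-2 - 5))) = √(-821559/534280 + (12 - 7)) = √(-821559/534280 + 5) = √(1849841/534280) = √684441170/14060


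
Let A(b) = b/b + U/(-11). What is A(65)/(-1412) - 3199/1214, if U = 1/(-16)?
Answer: -397602383/150846784 ≈ -2.6358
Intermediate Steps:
U = -1/16 ≈ -0.062500
A(b) = 177/176 (A(b) = b/b - 1/16/(-11) = 1 - 1/16*(-1/11) = 1 + 1/176 = 177/176)
A(65)/(-1412) - 3199/1214 = (177/176)/(-1412) - 3199/1214 = (177/176)*(-1/1412) - 3199*1/1214 = -177/248512 - 3199/1214 = -397602383/150846784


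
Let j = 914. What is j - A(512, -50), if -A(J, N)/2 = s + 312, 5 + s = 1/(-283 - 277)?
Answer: 427839/280 ≈ 1528.0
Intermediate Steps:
s = -2801/560 (s = -5 + 1/(-283 - 277) = -5 + 1/(-560) = -5 - 1/560 = -2801/560 ≈ -5.0018)
A(J, N) = -171919/280 (A(J, N) = -2*(-2801/560 + 312) = -2*171919/560 = -171919/280)
j - A(512, -50) = 914 - 1*(-171919/280) = 914 + 171919/280 = 427839/280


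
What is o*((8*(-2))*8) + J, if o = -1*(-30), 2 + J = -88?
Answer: -3930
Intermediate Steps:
J = -90 (J = -2 - 88 = -90)
o = 30
o*((8*(-2))*8) + J = 30*((8*(-2))*8) - 90 = 30*(-16*8) - 90 = 30*(-128) - 90 = -3840 - 90 = -3930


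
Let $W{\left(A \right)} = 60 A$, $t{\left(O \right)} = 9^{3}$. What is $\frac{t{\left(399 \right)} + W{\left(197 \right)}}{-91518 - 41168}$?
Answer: $- \frac{12549}{132686} \approx -0.094577$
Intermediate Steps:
$t{\left(O \right)} = 729$
$\frac{t{\left(399 \right)} + W{\left(197 \right)}}{-91518 - 41168} = \frac{729 + 60 \cdot 197}{-91518 - 41168} = \frac{729 + 11820}{-132686} = 12549 \left(- \frac{1}{132686}\right) = - \frac{12549}{132686}$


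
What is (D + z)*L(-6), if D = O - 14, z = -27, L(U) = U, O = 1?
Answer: 240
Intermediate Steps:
D = -13 (D = 1 - 14 = -13)
(D + z)*L(-6) = (-13 - 27)*(-6) = -40*(-6) = 240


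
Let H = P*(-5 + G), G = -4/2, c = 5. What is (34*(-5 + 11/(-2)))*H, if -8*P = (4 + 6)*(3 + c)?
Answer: -24990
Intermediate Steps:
P = -10 (P = -(4 + 6)*(3 + 5)/8 = -5*8/4 = -⅛*80 = -10)
G = -2 (G = -4*½ = -2)
H = 70 (H = -10*(-5 - 2) = -10*(-7) = 70)
(34*(-5 + 11/(-2)))*H = (34*(-5 + 11/(-2)))*70 = (34*(-5 + 11*(-½)))*70 = (34*(-5 - 11/2))*70 = (34*(-21/2))*70 = -357*70 = -24990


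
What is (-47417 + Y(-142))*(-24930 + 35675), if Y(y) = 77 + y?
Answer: -510194090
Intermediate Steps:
(-47417 + Y(-142))*(-24930 + 35675) = (-47417 + (77 - 142))*(-24930 + 35675) = (-47417 - 65)*10745 = -47482*10745 = -510194090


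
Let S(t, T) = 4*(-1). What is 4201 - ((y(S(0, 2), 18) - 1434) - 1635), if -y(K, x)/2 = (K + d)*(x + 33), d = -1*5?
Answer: 6352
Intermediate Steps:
S(t, T) = -4
d = -5
y(K, x) = -2*(-5 + K)*(33 + x) (y(K, x) = -2*(K - 5)*(x + 33) = -2*(-5 + K)*(33 + x))
4201 - ((y(S(0, 2), 18) - 1434) - 1635) = 4201 - (((330 - 66*(-4) + 10*18 - 2*(-4)*18) - 1434) - 1635) = 4201 - (((330 + 264 + 180 + 144) - 1434) - 1635) = 4201 - ((918 - 1434) - 1635) = 4201 - (-516 - 1635) = 4201 - 1*(-2151) = 4201 + 2151 = 6352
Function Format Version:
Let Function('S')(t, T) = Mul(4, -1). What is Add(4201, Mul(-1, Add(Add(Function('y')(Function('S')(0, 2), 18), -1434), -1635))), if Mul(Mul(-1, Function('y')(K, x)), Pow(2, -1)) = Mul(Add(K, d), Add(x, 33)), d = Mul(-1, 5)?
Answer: 6352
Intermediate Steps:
Function('S')(t, T) = -4
d = -5
Function('y')(K, x) = Mul(-2, Add(-5, K), Add(33, x)) (Function('y')(K, x) = Mul(-2, Mul(Add(K, -5), Add(x, 33))) = Mul(-2, Mul(Add(-5, K), Add(33, x))) = Mul(-2, Add(-5, K), Add(33, x)))
Add(4201, Mul(-1, Add(Add(Function('y')(Function('S')(0, 2), 18), -1434), -1635))) = Add(4201, Mul(-1, Add(Add(Add(330, Mul(-66, -4), Mul(10, 18), Mul(-2, -4, 18)), -1434), -1635))) = Add(4201, Mul(-1, Add(Add(Add(330, 264, 180, 144), -1434), -1635))) = Add(4201, Mul(-1, Add(Add(918, -1434), -1635))) = Add(4201, Mul(-1, Add(-516, -1635))) = Add(4201, Mul(-1, -2151)) = Add(4201, 2151) = 6352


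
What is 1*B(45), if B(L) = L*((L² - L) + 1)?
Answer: 89145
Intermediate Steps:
B(L) = L*(1 + L² - L)
1*B(45) = 1*(45*(1 + 45² - 1*45)) = 1*(45*(1 + 2025 - 45)) = 1*(45*1981) = 1*89145 = 89145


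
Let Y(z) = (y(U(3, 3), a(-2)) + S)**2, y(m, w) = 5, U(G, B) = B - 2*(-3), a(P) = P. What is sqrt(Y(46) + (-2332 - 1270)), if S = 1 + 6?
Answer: I*sqrt(3458) ≈ 58.805*I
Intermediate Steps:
U(G, B) = 6 + B (U(G, B) = B + 6 = 6 + B)
S = 7
Y(z) = 144 (Y(z) = (5 + 7)**2 = 12**2 = 144)
sqrt(Y(46) + (-2332 - 1270)) = sqrt(144 + (-2332 - 1270)) = sqrt(144 - 3602) = sqrt(-3458) = I*sqrt(3458)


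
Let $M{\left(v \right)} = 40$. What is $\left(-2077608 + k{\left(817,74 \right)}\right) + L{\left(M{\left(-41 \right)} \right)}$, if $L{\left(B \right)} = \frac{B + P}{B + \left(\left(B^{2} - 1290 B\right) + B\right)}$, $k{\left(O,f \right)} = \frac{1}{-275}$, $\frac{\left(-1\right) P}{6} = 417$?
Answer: $- \frac{2852140199687}{1372800} \approx -2.0776 \cdot 10^{6}$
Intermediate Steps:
$P = -2502$ ($P = \left(-6\right) 417 = -2502$)
$k{\left(O,f \right)} = - \frac{1}{275}$
$L{\left(B \right)} = \frac{-2502 + B}{B^{2} - 1288 B}$ ($L{\left(B \right)} = \frac{B - 2502}{B + \left(\left(B^{2} - 1290 B\right) + B\right)} = \frac{-2502 + B}{B + \left(B^{2} - 1289 B\right)} = \frac{-2502 + B}{B^{2} - 1288 B}$)
$\left(-2077608 + k{\left(817,74 \right)}\right) + L{\left(M{\left(-41 \right)} \right)} = \left(-2077608 - \frac{1}{275}\right) + \frac{-2502 + 40}{40 \left(-1288 + 40\right)} = - \frac{571342201}{275} + \frac{1}{40} \frac{1}{-1248} \left(-2462\right) = - \frac{571342201}{275} + \frac{1}{40} \left(- \frac{1}{1248}\right) \left(-2462\right) = - \frac{571342201}{275} + \frac{1231}{24960} = - \frac{2852140199687}{1372800}$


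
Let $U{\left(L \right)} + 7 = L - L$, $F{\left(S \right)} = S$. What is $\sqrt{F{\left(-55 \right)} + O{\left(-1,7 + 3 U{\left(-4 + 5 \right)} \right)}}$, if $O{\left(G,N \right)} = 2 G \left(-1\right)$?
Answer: $i \sqrt{53} \approx 7.2801 i$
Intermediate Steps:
$U{\left(L \right)} = -7$ ($U{\left(L \right)} = -7 + \left(L - L\right) = -7 + 0 = -7$)
$O{\left(G,N \right)} = - 2 G$
$\sqrt{F{\left(-55 \right)} + O{\left(-1,7 + 3 U{\left(-4 + 5 \right)} \right)}} = \sqrt{-55 - -2} = \sqrt{-55 + 2} = \sqrt{-53} = i \sqrt{53}$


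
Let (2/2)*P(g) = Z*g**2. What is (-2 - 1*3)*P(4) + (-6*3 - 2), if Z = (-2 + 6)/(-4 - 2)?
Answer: 100/3 ≈ 33.333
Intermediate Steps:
Z = -2/3 (Z = 4/(-6) = 4*(-1/6) = -2/3 ≈ -0.66667)
P(g) = -2*g**2/3
(-2 - 1*3)*P(4) + (-6*3 - 2) = (-2 - 1*3)*(-2/3*4**2) + (-6*3 - 2) = (-2 - 3)*(-2/3*16) + (-18 - 2) = -5*(-32/3) - 20 = 160/3 - 20 = 100/3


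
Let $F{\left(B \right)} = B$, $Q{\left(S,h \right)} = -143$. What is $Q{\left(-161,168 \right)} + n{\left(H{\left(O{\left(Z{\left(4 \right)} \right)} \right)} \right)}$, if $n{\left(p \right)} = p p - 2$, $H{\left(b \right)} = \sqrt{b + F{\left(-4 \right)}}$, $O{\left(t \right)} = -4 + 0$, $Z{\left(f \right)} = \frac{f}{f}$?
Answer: $-153$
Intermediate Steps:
$Z{\left(f \right)} = 1$
$O{\left(t \right)} = -4$
$H{\left(b \right)} = \sqrt{-4 + b}$ ($H{\left(b \right)} = \sqrt{b - 4} = \sqrt{-4 + b}$)
$n{\left(p \right)} = -2 + p^{2}$ ($n{\left(p \right)} = p^{2} - 2 = -2 + p^{2}$)
$Q{\left(-161,168 \right)} + n{\left(H{\left(O{\left(Z{\left(4 \right)} \right)} \right)} \right)} = -143 + \left(-2 + \left(\sqrt{-4 - 4}\right)^{2}\right) = -143 + \left(-2 + \left(\sqrt{-8}\right)^{2}\right) = -143 + \left(-2 + \left(2 i \sqrt{2}\right)^{2}\right) = -143 - 10 = -153$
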